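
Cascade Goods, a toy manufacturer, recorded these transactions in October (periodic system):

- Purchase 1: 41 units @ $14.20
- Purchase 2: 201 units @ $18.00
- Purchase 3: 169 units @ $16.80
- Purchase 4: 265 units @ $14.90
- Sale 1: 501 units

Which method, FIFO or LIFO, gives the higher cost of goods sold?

FIFO

FIFO COGS: 41 @ $14.20 + 201 @ $18.00 + 169 @ $16.80 + 90 @ $14.90 = $8,380.40
LIFO COGS: 265 @ $14.90 + 169 @ $16.80 + 67 @ $18.00 = $7,993.70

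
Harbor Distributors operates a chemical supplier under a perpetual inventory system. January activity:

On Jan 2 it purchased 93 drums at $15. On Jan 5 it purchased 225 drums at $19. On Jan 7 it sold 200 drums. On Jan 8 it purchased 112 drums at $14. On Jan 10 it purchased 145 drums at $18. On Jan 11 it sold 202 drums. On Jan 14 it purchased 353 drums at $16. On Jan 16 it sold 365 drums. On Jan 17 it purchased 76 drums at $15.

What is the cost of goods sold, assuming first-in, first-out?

COGS = $12,920

Jan 7, 200 sold [FIFO — oldest first]: 93 @ $15 + 107 @ $19 = $3,428
Jan 11, 202 sold [FIFO — oldest first]: 118 @ $19 + 84 @ $14 = $3,418
Jan 16, 365 sold [FIFO — oldest first]: 28 @ $14 + 145 @ $18 + 192 @ $16 = $6,074
Total COGS = $3,428 + $3,418 + $6,074 = $12,920
Ending inventory: 161 @ $16 + 76 @ $15 = $3,716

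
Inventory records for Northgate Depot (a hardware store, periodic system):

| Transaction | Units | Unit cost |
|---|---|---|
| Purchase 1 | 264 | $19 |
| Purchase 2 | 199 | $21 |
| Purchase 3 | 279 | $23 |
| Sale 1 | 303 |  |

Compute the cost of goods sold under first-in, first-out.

Sale 1 (303) [FIFO — oldest first]: 264 @ $19 + 39 @ $21 = $5,835
Ending inventory: 160 @ $21 + 279 @ $23 = $9,777

COGS = $5,835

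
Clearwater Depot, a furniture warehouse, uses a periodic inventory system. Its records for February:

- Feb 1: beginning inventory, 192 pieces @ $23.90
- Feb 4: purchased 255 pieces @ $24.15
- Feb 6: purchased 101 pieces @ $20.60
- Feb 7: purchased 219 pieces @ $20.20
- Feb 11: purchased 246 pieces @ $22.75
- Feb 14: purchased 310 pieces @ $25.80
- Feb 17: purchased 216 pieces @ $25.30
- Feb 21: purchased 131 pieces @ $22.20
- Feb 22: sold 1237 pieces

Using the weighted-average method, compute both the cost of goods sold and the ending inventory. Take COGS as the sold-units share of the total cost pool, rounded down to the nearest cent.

COGS = $29,050.20; ending inventory = $10,168.75

Feb 22, sell 1237: 1237/1670 × $39,218.95 → $29,050.20
Ending inventory (cost pool remaining) = $10,168.75
Check: goods available $39,218.95 = COGS $29,050.20 + ending $10,168.75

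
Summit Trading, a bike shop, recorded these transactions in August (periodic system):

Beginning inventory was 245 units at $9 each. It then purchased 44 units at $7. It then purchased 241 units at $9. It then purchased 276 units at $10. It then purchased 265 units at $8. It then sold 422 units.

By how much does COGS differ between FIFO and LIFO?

$20

FIFO COGS: 245 @ $9 + 44 @ $7 + 133 @ $9 = $3,710
LIFO COGS: 265 @ $8 + 157 @ $10 = $3,690
Difference = |$3,710 − $3,690| = $20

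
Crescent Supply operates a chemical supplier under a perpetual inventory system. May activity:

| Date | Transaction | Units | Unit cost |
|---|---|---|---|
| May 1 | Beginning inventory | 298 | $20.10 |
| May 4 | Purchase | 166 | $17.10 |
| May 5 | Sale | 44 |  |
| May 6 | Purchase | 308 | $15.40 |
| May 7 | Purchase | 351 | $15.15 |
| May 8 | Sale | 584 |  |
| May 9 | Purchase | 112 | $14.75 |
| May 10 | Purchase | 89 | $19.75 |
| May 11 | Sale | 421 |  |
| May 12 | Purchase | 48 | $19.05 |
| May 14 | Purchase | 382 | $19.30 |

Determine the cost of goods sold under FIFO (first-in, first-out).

May 5, 44 sold [FIFO — oldest first]: 44 @ $20.10 = $884.40
May 8, 584 sold [FIFO — oldest first]: 254 @ $20.10 + 166 @ $17.10 + 164 @ $15.40 = $10,469.60
May 11, 421 sold [FIFO — oldest first]: 144 @ $15.40 + 277 @ $15.15 = $6,414.15
Total COGS = $884.40 + $10,469.60 + $6,414.15 = $17,768.15
Ending inventory: 74 @ $15.15 + 112 @ $14.75 + 89 @ $19.75 + 48 @ $19.05 + 382 @ $19.30 = $12,817.85
Check: goods available $30,586.00 = COGS $17,768.15 + ending $12,817.85

COGS = $17,768.15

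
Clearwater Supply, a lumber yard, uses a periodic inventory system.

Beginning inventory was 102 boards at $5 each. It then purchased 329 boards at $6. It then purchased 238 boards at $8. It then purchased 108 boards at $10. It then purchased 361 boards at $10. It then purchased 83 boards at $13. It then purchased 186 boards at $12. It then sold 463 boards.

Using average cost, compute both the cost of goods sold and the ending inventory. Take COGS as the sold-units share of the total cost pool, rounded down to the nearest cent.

Sale 1, sell 463: 463/1407 × $12,389.00 → $4,076.83
Ending inventory (cost pool remaining) = $8,312.17

COGS = $4,076.83; ending inventory = $8,312.17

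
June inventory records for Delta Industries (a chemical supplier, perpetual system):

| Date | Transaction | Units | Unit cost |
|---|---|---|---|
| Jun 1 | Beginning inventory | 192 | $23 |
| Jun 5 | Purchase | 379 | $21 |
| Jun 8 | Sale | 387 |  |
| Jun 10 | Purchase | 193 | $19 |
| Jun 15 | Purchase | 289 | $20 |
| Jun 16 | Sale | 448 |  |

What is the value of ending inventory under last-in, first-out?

Jun 8, 387 sold [LIFO — newest first]: 379 @ $21 + 8 @ $23 = $8,143
Jun 16, 448 sold [LIFO — newest first]: 289 @ $20 + 159 @ $19 = $8,801
Total COGS = $8,143 + $8,801 = $16,944
Ending inventory: 184 @ $23 + 34 @ $19 = $4,878
Check: goods available $21,822 = COGS $16,944 + ending $4,878

Ending inventory = $4,878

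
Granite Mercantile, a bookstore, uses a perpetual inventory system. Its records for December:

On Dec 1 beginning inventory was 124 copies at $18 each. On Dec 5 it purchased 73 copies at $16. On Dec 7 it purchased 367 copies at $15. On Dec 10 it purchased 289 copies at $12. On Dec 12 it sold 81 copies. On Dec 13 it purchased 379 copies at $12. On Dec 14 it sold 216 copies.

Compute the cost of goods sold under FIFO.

Dec 12, 81 sold [FIFO — oldest first]: 81 @ $18 = $1,458
Dec 14, 216 sold [FIFO — oldest first]: 43 @ $18 + 73 @ $16 + 100 @ $15 = $3,442
Total COGS = $1,458 + $3,442 = $4,900
Ending inventory: 267 @ $15 + 289 @ $12 + 379 @ $12 = $12,021

COGS = $4,900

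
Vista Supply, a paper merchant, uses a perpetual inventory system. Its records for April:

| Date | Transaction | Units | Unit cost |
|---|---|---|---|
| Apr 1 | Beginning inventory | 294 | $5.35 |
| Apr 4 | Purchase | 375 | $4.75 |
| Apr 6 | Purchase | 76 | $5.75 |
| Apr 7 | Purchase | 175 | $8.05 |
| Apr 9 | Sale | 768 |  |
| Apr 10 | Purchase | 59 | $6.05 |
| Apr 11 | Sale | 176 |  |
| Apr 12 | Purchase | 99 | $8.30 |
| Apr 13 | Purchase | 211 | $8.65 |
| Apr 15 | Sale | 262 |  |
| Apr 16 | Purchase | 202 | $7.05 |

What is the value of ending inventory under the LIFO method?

Ending inventory = $2,009.75

Apr 9, 768 sold [LIFO — newest first]: 175 @ $8.05 + 76 @ $5.75 + 375 @ $4.75 + 142 @ $5.35 = $4,386.70
Apr 11, 176 sold [LIFO — newest first]: 59 @ $6.05 + 117 @ $5.35 = $982.90
Apr 15, 262 sold [LIFO — newest first]: 211 @ $8.65 + 51 @ $8.30 = $2,248.45
Total COGS = $4,386.70 + $982.90 + $2,248.45 = $7,618.05
Ending inventory: 35 @ $5.35 + 48 @ $8.30 + 202 @ $7.05 = $2,009.75
Check: goods available $9,627.80 = COGS $7,618.05 + ending $2,009.75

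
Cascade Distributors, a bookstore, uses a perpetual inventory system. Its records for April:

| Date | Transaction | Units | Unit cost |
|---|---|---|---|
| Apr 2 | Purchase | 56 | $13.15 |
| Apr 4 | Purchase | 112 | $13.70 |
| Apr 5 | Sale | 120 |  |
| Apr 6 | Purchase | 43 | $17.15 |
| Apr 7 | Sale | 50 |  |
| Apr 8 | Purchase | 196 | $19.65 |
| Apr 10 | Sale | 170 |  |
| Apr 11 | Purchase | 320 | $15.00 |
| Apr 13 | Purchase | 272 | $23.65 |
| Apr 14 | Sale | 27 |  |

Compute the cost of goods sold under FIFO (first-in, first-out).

COGS = $6,073.65

Apr 5, 120 sold [FIFO — oldest first]: 56 @ $13.15 + 64 @ $13.70 = $1,613.20
Apr 7, 50 sold [FIFO — oldest first]: 48 @ $13.70 + 2 @ $17.15 = $691.90
Apr 10, 170 sold [FIFO — oldest first]: 41 @ $17.15 + 129 @ $19.65 = $3,238.00
Apr 14, 27 sold [FIFO — oldest first]: 27 @ $19.65 = $530.55
Total COGS = $1,613.20 + $691.90 + $3,238.00 + $530.55 = $6,073.65
Ending inventory: 40 @ $19.65 + 320 @ $15.00 + 272 @ $23.65 = $12,018.80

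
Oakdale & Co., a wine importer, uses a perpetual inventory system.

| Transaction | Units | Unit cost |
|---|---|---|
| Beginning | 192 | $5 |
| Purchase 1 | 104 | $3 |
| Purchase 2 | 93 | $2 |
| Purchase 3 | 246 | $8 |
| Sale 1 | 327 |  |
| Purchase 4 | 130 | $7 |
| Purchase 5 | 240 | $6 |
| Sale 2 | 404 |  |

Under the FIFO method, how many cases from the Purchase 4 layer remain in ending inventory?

Sale 1 (327) [FIFO — oldest first]: 192 @ $5 + 104 @ $3 + 31 @ $2 = $1,334
Sale 2 (404) [FIFO — oldest first]: 62 @ $2 + 246 @ $8 + 96 @ $7 = $2,764
Total COGS = $1,334 + $2,764 = $4,098
Ending inventory: 34 @ $7 + 240 @ $6 = $1,678

34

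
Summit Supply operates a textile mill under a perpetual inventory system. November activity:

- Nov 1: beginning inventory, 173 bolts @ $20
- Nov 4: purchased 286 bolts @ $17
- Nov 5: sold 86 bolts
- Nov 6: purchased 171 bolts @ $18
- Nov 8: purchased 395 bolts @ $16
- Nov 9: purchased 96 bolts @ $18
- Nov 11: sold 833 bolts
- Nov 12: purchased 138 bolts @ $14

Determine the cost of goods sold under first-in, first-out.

Nov 5, 86 sold [FIFO — oldest first]: 86 @ $20 = $1,720
Nov 11, 833 sold [FIFO — oldest first]: 87 @ $20 + 286 @ $17 + 171 @ $18 + 289 @ $16 = $14,304
Total COGS = $1,720 + $14,304 = $16,024
Ending inventory: 106 @ $16 + 96 @ $18 + 138 @ $14 = $5,356

COGS = $16,024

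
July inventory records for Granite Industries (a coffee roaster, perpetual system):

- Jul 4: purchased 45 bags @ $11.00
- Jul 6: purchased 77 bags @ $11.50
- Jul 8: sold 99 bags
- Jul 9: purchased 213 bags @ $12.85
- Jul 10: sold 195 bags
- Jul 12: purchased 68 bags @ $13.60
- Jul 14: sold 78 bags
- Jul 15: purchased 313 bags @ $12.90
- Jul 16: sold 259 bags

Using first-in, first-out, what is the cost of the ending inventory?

Ending inventory = $1,096.50

Jul 8, 99 sold [FIFO — oldest first]: 45 @ $11.00 + 54 @ $11.50 = $1,116.00
Jul 10, 195 sold [FIFO — oldest first]: 23 @ $11.50 + 172 @ $12.85 = $2,474.70
Jul 14, 78 sold [FIFO — oldest first]: 41 @ $12.85 + 37 @ $13.60 = $1,030.05
Jul 16, 259 sold [FIFO — oldest first]: 31 @ $13.60 + 228 @ $12.90 = $3,362.80
Total COGS = $1,116.00 + $2,474.70 + $1,030.05 + $3,362.80 = $7,983.55
Ending inventory: 85 @ $12.90 = $1,096.50
Check: goods available $9,080.05 = COGS $7,983.55 + ending $1,096.50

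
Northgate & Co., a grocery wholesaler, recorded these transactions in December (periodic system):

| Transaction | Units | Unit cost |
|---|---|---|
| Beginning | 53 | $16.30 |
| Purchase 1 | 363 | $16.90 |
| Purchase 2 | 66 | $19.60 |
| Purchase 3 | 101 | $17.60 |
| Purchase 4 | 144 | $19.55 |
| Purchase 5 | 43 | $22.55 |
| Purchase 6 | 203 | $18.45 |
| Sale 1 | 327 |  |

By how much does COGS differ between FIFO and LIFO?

FIFO COGS: 53 @ $16.30 + 274 @ $16.90 = $5,494.50
LIFO COGS: 203 @ $18.45 + 43 @ $22.55 + 81 @ $19.55 = $6,298.55
Difference = |$5,494.50 − $6,298.55| = $804.05

$804.05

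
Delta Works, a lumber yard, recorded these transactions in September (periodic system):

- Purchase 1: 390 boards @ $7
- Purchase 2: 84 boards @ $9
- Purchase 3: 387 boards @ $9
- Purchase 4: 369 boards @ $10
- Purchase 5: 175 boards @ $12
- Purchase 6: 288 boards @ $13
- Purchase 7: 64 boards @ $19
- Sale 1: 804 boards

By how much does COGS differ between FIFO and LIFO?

$3,374

FIFO COGS: 390 @ $7 + 84 @ $9 + 330 @ $9 = $6,456
LIFO COGS: 64 @ $19 + 288 @ $13 + 175 @ $12 + 277 @ $10 = $9,830
Difference = |$6,456 − $9,830| = $3,374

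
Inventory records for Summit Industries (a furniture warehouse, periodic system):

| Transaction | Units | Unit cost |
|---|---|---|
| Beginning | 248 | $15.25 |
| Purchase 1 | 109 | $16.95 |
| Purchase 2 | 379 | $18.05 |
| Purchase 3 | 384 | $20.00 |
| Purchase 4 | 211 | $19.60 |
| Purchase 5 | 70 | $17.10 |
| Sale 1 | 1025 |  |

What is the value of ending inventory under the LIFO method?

Ending inventory = $5,972.50

Sale 1 (1025) [LIFO — newest first]: 70 @ $17.10 + 211 @ $19.60 + 384 @ $20.00 + 360 @ $18.05 = $19,510.60
Ending inventory: 248 @ $15.25 + 109 @ $16.95 + 19 @ $18.05 = $5,972.50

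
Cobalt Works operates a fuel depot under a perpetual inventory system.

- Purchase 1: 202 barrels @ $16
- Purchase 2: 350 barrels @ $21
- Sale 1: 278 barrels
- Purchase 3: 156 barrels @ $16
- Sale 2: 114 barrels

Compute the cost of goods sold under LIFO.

COGS = $7,662

Sale 1 (278) [LIFO — newest first]: 278 @ $21 = $5,838
Sale 2 (114) [LIFO — newest first]: 114 @ $16 = $1,824
Total COGS = $5,838 + $1,824 = $7,662
Ending inventory: 202 @ $16 + 72 @ $21 + 42 @ $16 = $5,416
Check: goods available $13,078 = COGS $7,662 + ending $5,416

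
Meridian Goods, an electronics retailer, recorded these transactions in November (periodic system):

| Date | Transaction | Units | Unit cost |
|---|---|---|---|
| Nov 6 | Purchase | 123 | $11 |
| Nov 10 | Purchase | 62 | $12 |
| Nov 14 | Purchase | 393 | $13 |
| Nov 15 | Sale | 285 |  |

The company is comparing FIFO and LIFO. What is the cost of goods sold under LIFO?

COGS = $3,705

FIFO COGS: 123 @ $11 + 62 @ $12 + 100 @ $13 = $3,397
LIFO COGS: 285 @ $13 = $3,705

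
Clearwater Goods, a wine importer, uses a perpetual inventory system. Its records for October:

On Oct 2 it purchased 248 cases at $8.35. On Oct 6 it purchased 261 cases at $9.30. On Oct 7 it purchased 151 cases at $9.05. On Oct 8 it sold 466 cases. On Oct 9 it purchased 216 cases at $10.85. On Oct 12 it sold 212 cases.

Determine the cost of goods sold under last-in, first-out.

COGS = $6,544.95

Oct 8, 466 sold [LIFO — newest first]: 151 @ $9.05 + 261 @ $9.30 + 54 @ $8.35 = $4,244.75
Oct 12, 212 sold [LIFO — newest first]: 212 @ $10.85 = $2,300.20
Total COGS = $4,244.75 + $2,300.20 = $6,544.95
Ending inventory: 194 @ $8.35 + 4 @ $10.85 = $1,663.30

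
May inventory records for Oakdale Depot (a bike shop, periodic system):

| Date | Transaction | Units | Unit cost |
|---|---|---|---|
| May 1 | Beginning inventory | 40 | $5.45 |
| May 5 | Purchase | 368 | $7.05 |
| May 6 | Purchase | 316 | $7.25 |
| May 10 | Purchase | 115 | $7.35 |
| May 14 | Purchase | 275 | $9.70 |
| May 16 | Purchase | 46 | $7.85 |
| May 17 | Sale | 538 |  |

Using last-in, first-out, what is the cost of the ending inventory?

May 17, 538 sold [LIFO — newest first]: 46 @ $7.85 + 275 @ $9.70 + 115 @ $7.35 + 102 @ $7.25 = $4,613.35
Ending inventory: 40 @ $5.45 + 368 @ $7.05 + 214 @ $7.25 = $4,363.90

Ending inventory = $4,363.90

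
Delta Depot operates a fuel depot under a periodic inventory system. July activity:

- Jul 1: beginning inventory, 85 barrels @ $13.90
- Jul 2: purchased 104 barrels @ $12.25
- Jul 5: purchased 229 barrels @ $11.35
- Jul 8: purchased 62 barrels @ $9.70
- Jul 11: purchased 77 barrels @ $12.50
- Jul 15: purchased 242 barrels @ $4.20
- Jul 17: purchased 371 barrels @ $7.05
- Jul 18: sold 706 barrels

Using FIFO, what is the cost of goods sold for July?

COGS = $7,244.35

Jul 18, 706 sold [FIFO — oldest first]: 85 @ $13.90 + 104 @ $12.25 + 229 @ $11.35 + 62 @ $9.70 + 77 @ $12.50 + 149 @ $4.20 = $7,244.35
Ending inventory: 93 @ $4.20 + 371 @ $7.05 = $3,006.15
Check: goods available $10,250.50 = COGS $7,244.35 + ending $3,006.15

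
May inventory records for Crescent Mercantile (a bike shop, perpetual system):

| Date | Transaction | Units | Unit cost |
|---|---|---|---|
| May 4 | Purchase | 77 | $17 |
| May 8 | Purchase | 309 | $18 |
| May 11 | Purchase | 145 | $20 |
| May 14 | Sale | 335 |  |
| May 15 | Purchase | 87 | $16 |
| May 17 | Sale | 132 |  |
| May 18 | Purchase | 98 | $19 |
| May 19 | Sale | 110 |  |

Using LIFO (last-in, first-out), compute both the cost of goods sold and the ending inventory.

May 14, 335 sold [LIFO — newest first]: 145 @ $20 + 190 @ $18 = $6,320
May 17, 132 sold [LIFO — newest first]: 87 @ $16 + 45 @ $18 = $2,202
May 19, 110 sold [LIFO — newest first]: 98 @ $19 + 12 @ $18 = $2,078
Total COGS = $6,320 + $2,202 + $2,078 = $10,600
Ending inventory: 77 @ $17 + 62 @ $18 = $2,425

COGS = $10,600; ending inventory = $2,425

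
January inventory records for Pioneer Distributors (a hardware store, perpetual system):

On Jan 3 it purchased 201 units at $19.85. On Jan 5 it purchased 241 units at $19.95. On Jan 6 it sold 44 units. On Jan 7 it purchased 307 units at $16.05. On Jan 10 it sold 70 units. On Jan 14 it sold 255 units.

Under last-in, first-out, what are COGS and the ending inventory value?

COGS = $6,164.25; ending inventory = $7,560.90

Jan 6, 44 sold [LIFO — newest first]: 44 @ $19.95 = $877.80
Jan 10, 70 sold [LIFO — newest first]: 70 @ $16.05 = $1,123.50
Jan 14, 255 sold [LIFO — newest first]: 237 @ $16.05 + 18 @ $19.95 = $4,162.95
Total COGS = $877.80 + $1,123.50 + $4,162.95 = $6,164.25
Ending inventory: 201 @ $19.85 + 179 @ $19.95 = $7,560.90
Check: goods available $13,725.15 = COGS $6,164.25 + ending $7,560.90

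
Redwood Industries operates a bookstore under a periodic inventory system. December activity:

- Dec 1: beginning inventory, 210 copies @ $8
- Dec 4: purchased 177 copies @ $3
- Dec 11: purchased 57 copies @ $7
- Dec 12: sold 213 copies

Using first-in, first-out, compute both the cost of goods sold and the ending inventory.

COGS = $1,689; ending inventory = $921

Dec 12, 213 sold [FIFO — oldest first]: 210 @ $8 + 3 @ $3 = $1,689
Ending inventory: 174 @ $3 + 57 @ $7 = $921
Check: goods available $2,610 = COGS $1,689 + ending $921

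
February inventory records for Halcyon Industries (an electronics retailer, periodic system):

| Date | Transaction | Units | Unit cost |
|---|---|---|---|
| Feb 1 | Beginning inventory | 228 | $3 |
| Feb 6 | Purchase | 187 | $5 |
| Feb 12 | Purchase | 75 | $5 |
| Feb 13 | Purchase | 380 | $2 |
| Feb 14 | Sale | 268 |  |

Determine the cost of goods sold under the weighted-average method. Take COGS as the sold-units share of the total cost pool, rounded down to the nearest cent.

Feb 14, sell 268: 268/870 × $2,754.00 → $848.35
Ending inventory (cost pool remaining) = $1,905.65

COGS = $848.35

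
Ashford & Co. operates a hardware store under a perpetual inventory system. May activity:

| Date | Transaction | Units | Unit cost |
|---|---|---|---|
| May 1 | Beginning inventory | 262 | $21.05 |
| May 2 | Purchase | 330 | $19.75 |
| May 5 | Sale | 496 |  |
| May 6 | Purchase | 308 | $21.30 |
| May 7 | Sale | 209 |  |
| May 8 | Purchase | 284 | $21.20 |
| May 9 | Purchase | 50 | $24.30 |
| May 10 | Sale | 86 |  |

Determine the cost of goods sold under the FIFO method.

May 5, 496 sold [FIFO — oldest first]: 262 @ $21.05 + 234 @ $19.75 = $10,136.60
May 7, 209 sold [FIFO — oldest first]: 96 @ $19.75 + 113 @ $21.30 = $4,302.90
May 10, 86 sold [FIFO — oldest first]: 86 @ $21.30 = $1,831.80
Total COGS = $10,136.60 + $4,302.90 + $1,831.80 = $16,271.30
Ending inventory: 109 @ $21.30 + 284 @ $21.20 + 50 @ $24.30 = $9,557.50
Check: goods available $25,828.80 = COGS $16,271.30 + ending $9,557.50

COGS = $16,271.30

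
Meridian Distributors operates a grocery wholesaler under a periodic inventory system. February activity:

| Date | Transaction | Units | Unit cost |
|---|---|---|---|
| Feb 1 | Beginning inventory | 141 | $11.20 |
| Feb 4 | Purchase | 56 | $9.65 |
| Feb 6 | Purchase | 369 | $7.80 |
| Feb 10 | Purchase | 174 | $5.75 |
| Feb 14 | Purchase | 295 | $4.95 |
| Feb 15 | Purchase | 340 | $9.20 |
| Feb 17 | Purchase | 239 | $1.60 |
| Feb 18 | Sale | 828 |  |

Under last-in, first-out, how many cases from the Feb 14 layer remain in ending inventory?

Feb 18, 828 sold [LIFO — newest first]: 239 @ $1.60 + 340 @ $9.20 + 249 @ $4.95 = $4,742.95
Ending inventory: 141 @ $11.20 + 56 @ $9.65 + 369 @ $7.80 + 174 @ $5.75 + 46 @ $4.95 = $6,226.00

46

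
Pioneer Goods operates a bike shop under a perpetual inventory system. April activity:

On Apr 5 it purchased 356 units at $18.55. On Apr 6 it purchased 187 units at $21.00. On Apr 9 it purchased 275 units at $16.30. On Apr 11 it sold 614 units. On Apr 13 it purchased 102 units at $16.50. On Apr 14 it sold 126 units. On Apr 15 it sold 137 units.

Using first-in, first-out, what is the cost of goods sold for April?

Apr 11, 614 sold [FIFO — oldest first]: 356 @ $18.55 + 187 @ $21.00 + 71 @ $16.30 = $11,688.10
Apr 14, 126 sold [FIFO — oldest first]: 126 @ $16.30 = $2,053.80
Apr 15, 137 sold [FIFO — oldest first]: 78 @ $16.30 + 59 @ $16.50 = $2,244.90
Total COGS = $11,688.10 + $2,053.80 + $2,244.90 = $15,986.80
Ending inventory: 43 @ $16.50 = $709.50

COGS = $15,986.80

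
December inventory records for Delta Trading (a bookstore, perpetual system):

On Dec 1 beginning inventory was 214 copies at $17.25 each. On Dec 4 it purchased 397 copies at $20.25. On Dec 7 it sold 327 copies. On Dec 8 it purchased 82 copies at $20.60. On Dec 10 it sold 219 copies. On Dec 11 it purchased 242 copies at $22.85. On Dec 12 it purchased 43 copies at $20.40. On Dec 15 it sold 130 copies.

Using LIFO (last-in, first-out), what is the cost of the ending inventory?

Dec 7, 327 sold [LIFO — newest first]: 327 @ $20.25 = $6,621.75
Dec 10, 219 sold [LIFO — newest first]: 82 @ $20.60 + 70 @ $20.25 + 67 @ $17.25 = $4,262.45
Dec 15, 130 sold [LIFO — newest first]: 43 @ $20.40 + 87 @ $22.85 = $2,865.15
Total COGS = $6,621.75 + $4,262.45 + $2,865.15 = $13,749.35
Ending inventory: 147 @ $17.25 + 155 @ $22.85 = $6,077.50

Ending inventory = $6,077.50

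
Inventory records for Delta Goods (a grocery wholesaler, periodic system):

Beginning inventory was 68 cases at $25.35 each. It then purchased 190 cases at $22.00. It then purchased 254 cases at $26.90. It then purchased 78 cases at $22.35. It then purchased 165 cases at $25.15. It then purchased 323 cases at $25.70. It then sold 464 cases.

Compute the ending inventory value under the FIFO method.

Sale 1 (464) [FIFO — oldest first]: 68 @ $25.35 + 190 @ $22.00 + 206 @ $26.90 = $11,445.20
Ending inventory: 48 @ $26.90 + 78 @ $22.35 + 165 @ $25.15 + 323 @ $25.70 = $15,485.35

Ending inventory = $15,485.35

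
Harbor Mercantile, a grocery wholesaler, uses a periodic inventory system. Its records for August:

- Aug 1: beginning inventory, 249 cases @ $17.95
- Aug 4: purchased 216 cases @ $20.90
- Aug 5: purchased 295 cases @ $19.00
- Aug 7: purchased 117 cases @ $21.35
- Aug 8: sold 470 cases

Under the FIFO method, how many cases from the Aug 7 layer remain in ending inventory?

Aug 8, 470 sold [FIFO — oldest first]: 249 @ $17.95 + 216 @ $20.90 + 5 @ $19.00 = $9,078.95
Ending inventory: 290 @ $19.00 + 117 @ $21.35 = $8,007.95
Check: goods available $17,086.90 = COGS $9,078.95 + ending $8,007.95

117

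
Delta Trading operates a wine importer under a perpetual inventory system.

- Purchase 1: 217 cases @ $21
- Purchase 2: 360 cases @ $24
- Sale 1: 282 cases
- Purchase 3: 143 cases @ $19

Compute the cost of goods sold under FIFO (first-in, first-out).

Sale 1 (282) [FIFO — oldest first]: 217 @ $21 + 65 @ $24 = $6,117
Ending inventory: 295 @ $24 + 143 @ $19 = $9,797

COGS = $6,117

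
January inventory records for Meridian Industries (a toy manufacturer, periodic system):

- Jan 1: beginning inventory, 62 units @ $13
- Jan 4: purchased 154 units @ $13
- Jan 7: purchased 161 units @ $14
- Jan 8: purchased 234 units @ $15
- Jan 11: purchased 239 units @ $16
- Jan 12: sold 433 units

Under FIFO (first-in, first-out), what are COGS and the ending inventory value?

Jan 12, 433 sold [FIFO — oldest first]: 62 @ $13 + 154 @ $13 + 161 @ $14 + 56 @ $15 = $5,902
Ending inventory: 178 @ $15 + 239 @ $16 = $6,494
Check: goods available $12,396 = COGS $5,902 + ending $6,494

COGS = $5,902; ending inventory = $6,494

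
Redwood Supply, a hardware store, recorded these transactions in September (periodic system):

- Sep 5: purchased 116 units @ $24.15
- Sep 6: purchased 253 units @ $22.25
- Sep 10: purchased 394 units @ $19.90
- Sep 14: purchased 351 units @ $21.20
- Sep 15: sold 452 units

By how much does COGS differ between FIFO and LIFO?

$631.25

FIFO COGS: 116 @ $24.15 + 253 @ $22.25 + 83 @ $19.90 = $10,082.35
LIFO COGS: 351 @ $21.20 + 101 @ $19.90 = $9,451.10
Difference = |$10,082.35 − $9,451.10| = $631.25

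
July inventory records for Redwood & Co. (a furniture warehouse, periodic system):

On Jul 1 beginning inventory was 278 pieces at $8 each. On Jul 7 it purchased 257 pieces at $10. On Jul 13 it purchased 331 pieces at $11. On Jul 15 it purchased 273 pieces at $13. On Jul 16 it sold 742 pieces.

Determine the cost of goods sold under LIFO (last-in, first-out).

COGS = $8,570

Jul 16, 742 sold [LIFO — newest first]: 273 @ $13 + 331 @ $11 + 138 @ $10 = $8,570
Ending inventory: 278 @ $8 + 119 @ $10 = $3,414
Check: goods available $11,984 = COGS $8,570 + ending $3,414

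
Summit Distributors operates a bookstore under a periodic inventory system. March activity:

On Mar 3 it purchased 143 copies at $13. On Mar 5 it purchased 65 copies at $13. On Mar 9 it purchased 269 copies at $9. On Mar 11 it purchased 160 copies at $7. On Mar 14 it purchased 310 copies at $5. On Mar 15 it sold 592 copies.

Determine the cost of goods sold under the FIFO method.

Mar 15, 592 sold [FIFO — oldest first]: 143 @ $13 + 65 @ $13 + 269 @ $9 + 115 @ $7 = $5,930
Ending inventory: 45 @ $7 + 310 @ $5 = $1,865

COGS = $5,930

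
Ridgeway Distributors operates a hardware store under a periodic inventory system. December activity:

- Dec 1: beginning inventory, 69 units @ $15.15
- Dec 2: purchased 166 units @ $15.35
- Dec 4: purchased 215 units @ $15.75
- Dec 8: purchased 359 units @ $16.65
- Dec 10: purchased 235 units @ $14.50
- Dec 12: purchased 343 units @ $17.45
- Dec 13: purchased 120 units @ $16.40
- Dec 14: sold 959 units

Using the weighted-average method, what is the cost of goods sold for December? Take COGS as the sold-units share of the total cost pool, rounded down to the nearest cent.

Dec 14, sell 959: 959/1507 × $24,317.90 → $15,475.02
Ending inventory (cost pool remaining) = $8,842.88

COGS = $15,475.02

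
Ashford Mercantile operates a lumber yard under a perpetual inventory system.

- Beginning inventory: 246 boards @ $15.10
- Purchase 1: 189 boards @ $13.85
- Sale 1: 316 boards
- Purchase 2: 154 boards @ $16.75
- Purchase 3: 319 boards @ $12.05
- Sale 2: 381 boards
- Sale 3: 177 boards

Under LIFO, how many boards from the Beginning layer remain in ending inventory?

Sale 1 (316) [LIFO — newest first]: 189 @ $13.85 + 127 @ $15.10 = $4,535.35
Sale 2 (381) [LIFO — newest first]: 319 @ $12.05 + 62 @ $16.75 = $4,882.45
Sale 3 (177) [LIFO — newest first]: 92 @ $16.75 + 85 @ $15.10 = $2,824.50
Total COGS = $4,535.35 + $4,882.45 + $2,824.50 = $12,242.30
Ending inventory: 34 @ $15.10 = $513.40

34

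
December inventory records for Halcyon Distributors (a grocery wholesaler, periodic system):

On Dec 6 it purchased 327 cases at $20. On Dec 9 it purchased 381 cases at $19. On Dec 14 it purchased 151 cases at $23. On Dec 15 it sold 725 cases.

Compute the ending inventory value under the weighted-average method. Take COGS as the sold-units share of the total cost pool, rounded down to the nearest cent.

Ending inventory = $2,691.24

Dec 15, sell 725: 725/859 × $17,252.00 → $14,560.76
Ending inventory (cost pool remaining) = $2,691.24
Check: goods available $17,252.00 = COGS $14,560.76 + ending $2,691.24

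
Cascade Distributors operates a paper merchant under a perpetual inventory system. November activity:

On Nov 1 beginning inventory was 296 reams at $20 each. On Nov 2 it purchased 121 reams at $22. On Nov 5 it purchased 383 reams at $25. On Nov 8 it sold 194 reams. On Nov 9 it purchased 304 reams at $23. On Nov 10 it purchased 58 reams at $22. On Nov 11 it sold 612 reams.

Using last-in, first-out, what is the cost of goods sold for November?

Nov 8, 194 sold [LIFO — newest first]: 194 @ $25 = $4,850
Nov 11, 612 sold [LIFO — newest first]: 58 @ $22 + 304 @ $23 + 189 @ $25 + 61 @ $22 = $14,335
Total COGS = $4,850 + $14,335 = $19,185
Ending inventory: 296 @ $20 + 60 @ $22 = $7,240

COGS = $19,185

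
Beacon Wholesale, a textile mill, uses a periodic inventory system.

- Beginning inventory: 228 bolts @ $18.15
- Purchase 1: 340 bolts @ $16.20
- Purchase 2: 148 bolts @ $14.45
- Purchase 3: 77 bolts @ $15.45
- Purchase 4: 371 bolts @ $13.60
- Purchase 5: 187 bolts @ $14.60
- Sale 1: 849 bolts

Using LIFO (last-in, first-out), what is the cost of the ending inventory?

Ending inventory = $8,577.00

Sale 1 (849) [LIFO — newest first]: 187 @ $14.60 + 371 @ $13.60 + 77 @ $15.45 + 148 @ $14.45 + 66 @ $16.20 = $12,173.25
Ending inventory: 228 @ $18.15 + 274 @ $16.20 = $8,577.00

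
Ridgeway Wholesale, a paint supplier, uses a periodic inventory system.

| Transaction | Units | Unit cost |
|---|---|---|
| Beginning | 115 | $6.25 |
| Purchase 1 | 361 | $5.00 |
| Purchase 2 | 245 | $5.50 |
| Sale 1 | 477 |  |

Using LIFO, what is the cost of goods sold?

COGS = $2,507.50

Sale 1 (477) [LIFO — newest first]: 245 @ $5.50 + 232 @ $5.00 = $2,507.50
Ending inventory: 115 @ $6.25 + 129 @ $5.00 = $1,363.75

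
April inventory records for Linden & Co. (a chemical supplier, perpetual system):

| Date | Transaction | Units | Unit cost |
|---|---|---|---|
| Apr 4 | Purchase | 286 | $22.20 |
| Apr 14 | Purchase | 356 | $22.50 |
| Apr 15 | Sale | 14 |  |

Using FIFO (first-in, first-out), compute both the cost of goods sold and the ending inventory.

Apr 15, 14 sold [FIFO — oldest first]: 14 @ $22.20 = $310.80
Ending inventory: 272 @ $22.20 + 356 @ $22.50 = $14,048.40

COGS = $310.80; ending inventory = $14,048.40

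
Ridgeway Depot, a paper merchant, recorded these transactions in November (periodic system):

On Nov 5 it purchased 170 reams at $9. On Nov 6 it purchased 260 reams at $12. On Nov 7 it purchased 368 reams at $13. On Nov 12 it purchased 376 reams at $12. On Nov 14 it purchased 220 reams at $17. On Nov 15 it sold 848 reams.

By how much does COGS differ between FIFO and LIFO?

$1,494

FIFO COGS: 170 @ $9 + 260 @ $12 + 368 @ $13 + 50 @ $12 = $10,034
LIFO COGS: 220 @ $17 + 376 @ $12 + 252 @ $13 = $11,528
Difference = |$10,034 − $11,528| = $1,494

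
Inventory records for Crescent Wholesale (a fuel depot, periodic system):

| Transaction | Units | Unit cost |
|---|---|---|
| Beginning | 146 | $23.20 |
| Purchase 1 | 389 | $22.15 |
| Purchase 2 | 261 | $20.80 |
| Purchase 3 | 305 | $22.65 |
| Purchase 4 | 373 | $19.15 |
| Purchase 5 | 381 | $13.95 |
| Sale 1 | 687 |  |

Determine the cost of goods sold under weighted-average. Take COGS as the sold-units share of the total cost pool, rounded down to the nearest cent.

Sale 1, sell 687: 687/1855 × $36,798.50 → $13,628.33
Ending inventory (cost pool remaining) = $23,170.17
Check: goods available $36,798.50 = COGS $13,628.33 + ending $23,170.17

COGS = $13,628.33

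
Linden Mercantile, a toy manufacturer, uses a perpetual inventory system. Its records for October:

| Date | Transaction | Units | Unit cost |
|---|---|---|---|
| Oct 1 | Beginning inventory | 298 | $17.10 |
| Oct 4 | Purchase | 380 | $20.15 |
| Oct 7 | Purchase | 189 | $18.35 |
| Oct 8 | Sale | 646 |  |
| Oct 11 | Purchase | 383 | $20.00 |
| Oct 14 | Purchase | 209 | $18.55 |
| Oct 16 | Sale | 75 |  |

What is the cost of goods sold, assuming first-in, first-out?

Oct 8, 646 sold [FIFO — oldest first]: 298 @ $17.10 + 348 @ $20.15 = $12,108.00
Oct 16, 75 sold [FIFO — oldest first]: 32 @ $20.15 + 43 @ $18.35 = $1,433.85
Total COGS = $12,108.00 + $1,433.85 = $13,541.85
Ending inventory: 146 @ $18.35 + 383 @ $20.00 + 209 @ $18.55 = $14,216.05

COGS = $13,541.85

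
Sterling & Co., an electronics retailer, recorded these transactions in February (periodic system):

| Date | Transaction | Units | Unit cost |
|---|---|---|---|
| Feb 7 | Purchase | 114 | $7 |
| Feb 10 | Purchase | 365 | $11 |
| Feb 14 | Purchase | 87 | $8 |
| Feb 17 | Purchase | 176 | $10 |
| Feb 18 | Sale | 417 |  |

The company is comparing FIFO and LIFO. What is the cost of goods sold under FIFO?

COGS = $4,131

FIFO COGS: 114 @ $7 + 303 @ $11 = $4,131
LIFO COGS: 176 @ $10 + 87 @ $8 + 154 @ $11 = $4,150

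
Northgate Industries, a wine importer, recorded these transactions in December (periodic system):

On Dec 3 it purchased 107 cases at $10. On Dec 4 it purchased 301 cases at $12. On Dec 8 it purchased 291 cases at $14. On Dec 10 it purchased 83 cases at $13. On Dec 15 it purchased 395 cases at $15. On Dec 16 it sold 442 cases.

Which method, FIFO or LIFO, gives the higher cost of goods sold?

LIFO

FIFO COGS: 107 @ $10 + 301 @ $12 + 34 @ $14 = $5,158
LIFO COGS: 395 @ $15 + 47 @ $13 = $6,536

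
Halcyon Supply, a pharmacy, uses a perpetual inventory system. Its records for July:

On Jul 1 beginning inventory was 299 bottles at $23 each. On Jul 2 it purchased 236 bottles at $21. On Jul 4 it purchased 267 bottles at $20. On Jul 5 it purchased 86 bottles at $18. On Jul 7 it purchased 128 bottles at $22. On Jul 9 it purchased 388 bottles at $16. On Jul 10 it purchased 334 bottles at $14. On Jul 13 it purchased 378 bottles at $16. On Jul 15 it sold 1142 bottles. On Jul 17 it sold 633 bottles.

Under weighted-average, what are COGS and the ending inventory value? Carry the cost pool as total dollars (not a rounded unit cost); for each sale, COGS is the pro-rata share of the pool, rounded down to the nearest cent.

COGS = $32,269.59; ending inventory = $6,199.41

After Jul 1: 299 on hand, pool $6,877.00 (≈ $23.0000 each)
After Jul 2: 535 on hand, pool $11,833.00 (≈ $22.1178 each)
After Jul 4: 802 on hand, pool $17,173.00 (≈ $21.4127 each)
After Jul 5: 888 on hand, pool $18,721.00 (≈ $21.0822 each)
After Jul 7: 1016 on hand, pool $21,537.00 (≈ $21.1978 each)
After Jul 9: 1404 on hand, pool $27,745.00 (≈ $19.7614 each)
After Jul 10: 1738 on hand, pool $32,421.00 (≈ $18.6542 each)
After Jul 13: 2116 on hand, pool $38,469.00 (≈ $18.1801 each)
Jul 15, sell 1142: 1142/2116 × $38,469.00 → $20,761.62
Jul 17, sell 633: 633/974 × $17,707.38 → $11,507.97
Total COGS = $20,761.62 + $11,507.97 = $32,269.59
Ending inventory (cost pool remaining) = $6,199.41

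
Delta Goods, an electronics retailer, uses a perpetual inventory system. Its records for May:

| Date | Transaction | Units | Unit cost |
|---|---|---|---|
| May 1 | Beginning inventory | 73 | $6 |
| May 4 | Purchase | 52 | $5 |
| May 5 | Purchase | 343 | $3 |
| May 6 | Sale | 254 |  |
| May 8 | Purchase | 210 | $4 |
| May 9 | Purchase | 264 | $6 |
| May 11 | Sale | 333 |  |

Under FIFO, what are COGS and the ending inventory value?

COGS = $2,203; ending inventory = $1,948

May 6, 254 sold [FIFO — oldest first]: 73 @ $6 + 52 @ $5 + 129 @ $3 = $1,085
May 11, 333 sold [FIFO — oldest first]: 214 @ $3 + 119 @ $4 = $1,118
Total COGS = $1,085 + $1,118 = $2,203
Ending inventory: 91 @ $4 + 264 @ $6 = $1,948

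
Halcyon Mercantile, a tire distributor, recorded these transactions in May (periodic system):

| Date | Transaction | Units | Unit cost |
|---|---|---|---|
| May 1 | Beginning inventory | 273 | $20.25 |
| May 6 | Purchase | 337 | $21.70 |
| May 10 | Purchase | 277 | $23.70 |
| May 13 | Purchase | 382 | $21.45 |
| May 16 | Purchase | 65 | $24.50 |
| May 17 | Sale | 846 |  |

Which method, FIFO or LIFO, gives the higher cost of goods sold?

LIFO

FIFO COGS: 273 @ $20.25 + 337 @ $21.70 + 236 @ $23.70 = $18,434.35
LIFO COGS: 65 @ $24.50 + 382 @ $21.45 + 277 @ $23.70 + 122 @ $21.70 = $18,998.70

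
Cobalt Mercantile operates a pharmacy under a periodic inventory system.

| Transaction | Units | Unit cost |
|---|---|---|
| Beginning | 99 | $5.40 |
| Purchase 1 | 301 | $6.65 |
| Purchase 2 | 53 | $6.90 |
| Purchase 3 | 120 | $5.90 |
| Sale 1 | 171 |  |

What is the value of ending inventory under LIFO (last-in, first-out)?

Ending inventory = $2,550.05

Sale 1 (171) [LIFO — newest first]: 120 @ $5.90 + 51 @ $6.90 = $1,059.90
Ending inventory: 99 @ $5.40 + 301 @ $6.65 + 2 @ $6.90 = $2,550.05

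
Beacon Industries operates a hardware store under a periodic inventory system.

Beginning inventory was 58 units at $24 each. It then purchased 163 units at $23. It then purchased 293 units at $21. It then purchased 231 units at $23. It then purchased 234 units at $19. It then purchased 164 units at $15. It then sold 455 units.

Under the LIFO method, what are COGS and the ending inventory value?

COGS = $8,217; ending inventory = $15,296

Sale 1 (455) [LIFO — newest first]: 164 @ $15 + 234 @ $19 + 57 @ $23 = $8,217
Ending inventory: 58 @ $24 + 163 @ $23 + 293 @ $21 + 174 @ $23 = $15,296
Check: goods available $23,513 = COGS $8,217 + ending $15,296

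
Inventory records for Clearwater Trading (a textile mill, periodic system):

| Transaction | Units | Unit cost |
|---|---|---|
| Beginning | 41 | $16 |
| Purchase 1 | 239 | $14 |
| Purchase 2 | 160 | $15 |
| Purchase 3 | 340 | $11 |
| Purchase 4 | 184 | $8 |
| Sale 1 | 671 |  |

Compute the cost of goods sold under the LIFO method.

Sale 1 (671) [LIFO — newest first]: 184 @ $8 + 340 @ $11 + 147 @ $15 = $7,417
Ending inventory: 41 @ $16 + 239 @ $14 + 13 @ $15 = $4,197
Check: goods available $11,614 = COGS $7,417 + ending $4,197

COGS = $7,417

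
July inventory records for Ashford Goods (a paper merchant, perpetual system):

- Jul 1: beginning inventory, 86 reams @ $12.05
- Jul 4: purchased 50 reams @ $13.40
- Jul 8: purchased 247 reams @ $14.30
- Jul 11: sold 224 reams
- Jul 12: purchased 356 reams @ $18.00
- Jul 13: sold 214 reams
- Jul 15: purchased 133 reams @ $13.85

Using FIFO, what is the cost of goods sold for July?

Jul 11, 224 sold [FIFO — oldest first]: 86 @ $12.05 + 50 @ $13.40 + 88 @ $14.30 = $2,964.70
Jul 13, 214 sold [FIFO — oldest first]: 159 @ $14.30 + 55 @ $18.00 = $3,263.70
Total COGS = $2,964.70 + $3,263.70 = $6,228.40
Ending inventory: 301 @ $18.00 + 133 @ $13.85 = $7,260.05

COGS = $6,228.40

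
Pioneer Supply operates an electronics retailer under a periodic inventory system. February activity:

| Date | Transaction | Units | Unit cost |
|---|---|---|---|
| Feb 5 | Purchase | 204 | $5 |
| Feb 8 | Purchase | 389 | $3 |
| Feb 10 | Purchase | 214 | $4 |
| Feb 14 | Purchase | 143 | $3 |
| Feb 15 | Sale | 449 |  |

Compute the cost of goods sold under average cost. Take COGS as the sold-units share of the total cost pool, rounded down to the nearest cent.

Feb 15, sell 449: 449/950 × $3,472.00 → $1,640.97
Ending inventory (cost pool remaining) = $1,831.03
Check: goods available $3,472.00 = COGS $1,640.97 + ending $1,831.03

COGS = $1,640.97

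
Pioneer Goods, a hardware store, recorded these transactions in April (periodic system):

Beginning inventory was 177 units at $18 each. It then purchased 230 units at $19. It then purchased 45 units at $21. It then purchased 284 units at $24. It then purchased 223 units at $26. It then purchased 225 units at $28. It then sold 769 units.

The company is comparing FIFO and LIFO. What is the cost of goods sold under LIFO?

FIFO COGS: 177 @ $18 + 230 @ $19 + 45 @ $21 + 284 @ $24 + 33 @ $26 = $16,175
LIFO COGS: 225 @ $28 + 223 @ $26 + 284 @ $24 + 37 @ $21 = $19,691

COGS = $19,691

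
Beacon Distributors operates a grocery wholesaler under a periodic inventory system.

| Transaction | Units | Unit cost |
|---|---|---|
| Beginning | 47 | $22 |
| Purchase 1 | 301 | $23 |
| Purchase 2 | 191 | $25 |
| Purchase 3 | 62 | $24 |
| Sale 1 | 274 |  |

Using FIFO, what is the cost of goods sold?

Sale 1 (274) [FIFO — oldest first]: 47 @ $22 + 227 @ $23 = $6,255
Ending inventory: 74 @ $23 + 191 @ $25 + 62 @ $24 = $7,965

COGS = $6,255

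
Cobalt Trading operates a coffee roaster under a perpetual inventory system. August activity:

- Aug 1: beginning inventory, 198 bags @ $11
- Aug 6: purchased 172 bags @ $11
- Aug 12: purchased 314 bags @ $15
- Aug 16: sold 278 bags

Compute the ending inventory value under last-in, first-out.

Aug 16, 278 sold [LIFO — newest first]: 278 @ $15 = $4,170
Ending inventory: 198 @ $11 + 172 @ $11 + 36 @ $15 = $4,610
Check: goods available $8,780 = COGS $4,170 + ending $4,610

Ending inventory = $4,610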